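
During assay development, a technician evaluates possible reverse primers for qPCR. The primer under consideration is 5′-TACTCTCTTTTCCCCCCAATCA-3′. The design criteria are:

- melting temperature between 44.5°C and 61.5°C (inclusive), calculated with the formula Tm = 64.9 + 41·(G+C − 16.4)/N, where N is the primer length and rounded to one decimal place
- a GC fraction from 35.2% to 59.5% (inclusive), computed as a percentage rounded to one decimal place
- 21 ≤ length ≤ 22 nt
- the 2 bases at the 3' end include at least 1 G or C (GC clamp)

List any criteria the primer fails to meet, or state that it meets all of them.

Base counts: A=4, T=8, G=0, C=10 (length 22).
Tm: Tm = 64.9 + 41·(10 − 16.4)/22 = 53.0°C ✓
GC content: GC 10/22 = 45.5% ✓
length: length 22 ✓
GC clamp: 3' end CA has 1 G/C ✓

Meets all criteria.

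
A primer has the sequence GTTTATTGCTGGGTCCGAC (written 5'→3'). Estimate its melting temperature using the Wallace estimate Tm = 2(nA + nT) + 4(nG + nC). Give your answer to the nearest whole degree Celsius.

58°C

Base counts: A=2, T=7, G=6, C=4 (length 19).
Tm = 2·(2+7) + 4·(6+4) = 2·9 + 4·10 = 18 + 40 = 58°C.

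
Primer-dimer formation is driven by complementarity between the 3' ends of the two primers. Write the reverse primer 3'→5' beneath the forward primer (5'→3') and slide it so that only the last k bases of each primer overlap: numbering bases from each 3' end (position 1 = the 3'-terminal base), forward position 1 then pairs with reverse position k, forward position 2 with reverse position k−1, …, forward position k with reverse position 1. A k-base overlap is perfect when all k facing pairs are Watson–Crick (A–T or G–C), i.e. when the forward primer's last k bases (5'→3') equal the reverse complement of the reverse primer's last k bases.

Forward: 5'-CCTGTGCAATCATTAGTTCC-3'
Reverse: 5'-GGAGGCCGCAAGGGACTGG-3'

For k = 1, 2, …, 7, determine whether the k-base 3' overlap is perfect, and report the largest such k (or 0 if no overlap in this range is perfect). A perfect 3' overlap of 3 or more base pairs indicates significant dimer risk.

Longest perfect overlap: 2 complementary base pairs; below the dimer-risk threshold (threshold 3).

Last 7 bases (5'→3') — forward …TAGTTCC, reverse …GGACTGG.
Reverse complement of the reverse primer's last 7 bases: CCAGTCC; its first k bases are the reverse complement of the reverse primer's last k bases, so a perfect k-base overlap needs the forward primer's last k bases to equal them.
Comparing (forward last k vs required): k=1: C vs C ✓; k=2: CC vs CC ✓; k=3: TCC vs CCA ✗; k=4: TTCC vs CCAG ✗; k=5: GTTCC vs CCAGT ✗; k=6: AGTTCC vs CCAGTC ✗; k=7: TAGTTCC vs CCAGTCC ✗.
Perfect overlaps at k = 1, 2; the largest is 2.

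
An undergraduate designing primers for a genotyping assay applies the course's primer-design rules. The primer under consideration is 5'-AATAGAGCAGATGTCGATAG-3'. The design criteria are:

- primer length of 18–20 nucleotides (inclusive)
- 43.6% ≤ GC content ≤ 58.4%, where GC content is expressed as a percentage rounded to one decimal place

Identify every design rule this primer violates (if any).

Fails: GC content.

Base counts: A=8, T=4, G=6, C=2 (length 20).
length: length 20 ✓
GC content: GC 8/20 = 40.0%, outside 43.6–58.4% ✗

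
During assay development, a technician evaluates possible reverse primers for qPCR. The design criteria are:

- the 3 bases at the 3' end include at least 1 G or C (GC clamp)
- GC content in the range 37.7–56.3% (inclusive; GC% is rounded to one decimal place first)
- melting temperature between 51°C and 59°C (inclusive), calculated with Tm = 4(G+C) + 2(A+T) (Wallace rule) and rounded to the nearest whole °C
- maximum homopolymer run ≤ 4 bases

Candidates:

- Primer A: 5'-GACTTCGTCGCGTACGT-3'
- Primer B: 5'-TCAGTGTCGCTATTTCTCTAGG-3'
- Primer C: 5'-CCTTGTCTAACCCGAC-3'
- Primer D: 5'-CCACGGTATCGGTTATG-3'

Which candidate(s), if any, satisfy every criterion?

Primer A (17 nt, A=2 T=5 G=5 C=5): 3' end CGT has 2 G/C ✓; GC 10/17 = 58.8%, outside 37.7–56.3% ✗; Tm = 2·7 + 4·10 = 54°C ✓; longest run = 2 ✓ — fails.
Primer B (22 nt, A=3 T=9 G=5 C=5): 3' end AGG has 2 G/C ✓; GC 10/22 = 45.5% ✓; Tm = 2·12 + 4·10 = 64°C, outside 51–59°C ✗; longest run = 3 ✓ — fails.
Primer C (16 nt, A=3 T=4 G=2 C=7): 3' end GAC has 2 G/C ✓; GC 9/16 = 56.3% ✓; Tm = 2·7 + 4·9 = 50°C, outside 51–59°C ✗; longest run = 3 ✓ — fails.
Primer D (17 nt, A=3 T=5 G=5 C=4): 3' end ATG has 1 G/C ✓; GC 9/17 = 52.9% ✓; Tm = 2·8 + 4·9 = 52°C ✓; longest run = 2 ✓ — passes.

Primer D only.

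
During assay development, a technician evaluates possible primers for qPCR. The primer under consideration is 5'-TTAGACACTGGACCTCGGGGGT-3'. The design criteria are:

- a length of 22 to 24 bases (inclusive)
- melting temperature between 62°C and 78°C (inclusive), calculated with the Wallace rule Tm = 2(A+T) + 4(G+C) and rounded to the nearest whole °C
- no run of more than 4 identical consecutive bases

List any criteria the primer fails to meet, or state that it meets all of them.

Fails: homopolymer run.

Base counts: A=4, T=5, G=8, C=5 (length 22).
length: length 22 ✓
Tm: Tm = 2·9 + 4·13 = 70°C ✓
homopolymer run: longest run = 5, exceeds 4 ✗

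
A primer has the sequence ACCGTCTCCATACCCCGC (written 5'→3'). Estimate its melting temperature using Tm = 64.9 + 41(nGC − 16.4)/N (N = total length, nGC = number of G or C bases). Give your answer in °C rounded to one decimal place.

54.9°C

Base counts: A=3, T=3, G=2, C=10; G+C = 12, N = 18.
Tm = 64.9 + 41·(12 − 16.4)/18 = 64.9 + -180.40/18 = 54.9°C.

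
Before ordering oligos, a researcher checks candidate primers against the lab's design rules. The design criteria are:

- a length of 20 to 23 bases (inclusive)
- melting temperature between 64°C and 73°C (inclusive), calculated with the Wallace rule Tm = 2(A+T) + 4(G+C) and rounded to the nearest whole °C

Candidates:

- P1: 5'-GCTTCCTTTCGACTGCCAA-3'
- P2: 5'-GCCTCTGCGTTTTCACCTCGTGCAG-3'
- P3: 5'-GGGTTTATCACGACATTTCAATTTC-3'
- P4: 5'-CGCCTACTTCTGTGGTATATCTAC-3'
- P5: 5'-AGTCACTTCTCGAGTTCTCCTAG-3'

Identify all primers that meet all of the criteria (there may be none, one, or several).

P1 (19 nt, A=3 T=6 G=3 C=7): length 19, outside 20–23 ✗; Tm = 2·9 + 4·10 = 58°C, outside 64–73°C ✗ — fails.
P2 (25 nt, A=2 T=8 G=6 C=9): length 25, outside 20–23 ✗; Tm = 2·10 + 4·15 = 80°C, outside 64–73°C ✗ — fails.
P3 (25 nt, A=6 T=10 G=4 C=5): length 25, outside 20–23 ✗; Tm = 2·16 + 4·9 = 68°C ✓ — fails.
P4 (24 nt, A=4 T=9 G=4 C=7): length 24, outside 20–23 ✗; Tm = 2·13 + 4·11 = 70°C ✓ — fails.
P5 (23 nt, A=4 T=8 G=4 C=7): length 23 ✓; Tm = 2·12 + 4·11 = 68°C ✓ — passes.

P5 only.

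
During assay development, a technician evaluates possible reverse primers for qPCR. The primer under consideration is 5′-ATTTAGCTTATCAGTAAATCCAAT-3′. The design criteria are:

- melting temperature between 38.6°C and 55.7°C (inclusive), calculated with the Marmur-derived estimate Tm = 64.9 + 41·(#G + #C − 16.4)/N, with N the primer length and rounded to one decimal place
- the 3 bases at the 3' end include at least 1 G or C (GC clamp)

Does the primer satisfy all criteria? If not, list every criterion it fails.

Base counts: A=9, T=9, G=2, C=4 (length 24).
Tm: Tm = 64.9 + 41·(6 − 16.4)/24 = 47.1°C ✓
GC clamp: 3' end AAT has 0 G/C, need ≥1 ✗

Fails: GC clamp.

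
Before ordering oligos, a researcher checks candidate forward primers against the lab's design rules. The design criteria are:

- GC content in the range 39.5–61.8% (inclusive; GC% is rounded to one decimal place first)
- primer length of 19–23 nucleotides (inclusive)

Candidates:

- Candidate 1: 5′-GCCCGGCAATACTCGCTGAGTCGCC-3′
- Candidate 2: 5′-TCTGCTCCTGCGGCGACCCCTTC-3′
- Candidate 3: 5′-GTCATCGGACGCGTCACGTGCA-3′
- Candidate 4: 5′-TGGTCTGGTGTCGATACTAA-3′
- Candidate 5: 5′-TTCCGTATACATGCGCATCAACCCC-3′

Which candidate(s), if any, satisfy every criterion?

Candidate 4 only.

Candidate 1 (25 nt, A=4 T=4 G=7 C=10): GC 17/25 = 68.0%, outside 39.5–61.8% ✗; length 25, outside 19–23 ✗ — fails.
Candidate 2 (23 nt, A=1 T=6 G=5 C=11): GC 16/23 = 69.6%, outside 39.5–61.8% ✗; length 23 ✓ — fails.
Candidate 3 (22 nt, A=4 T=4 G=7 C=7): GC 14/22 = 63.6%, outside 39.5–61.8% ✗; length 22 ✓ — fails.
Candidate 4 (20 nt, A=4 T=7 G=6 C=3): GC 9/20 = 45.0% ✓; length 20 ✓ — passes.
Candidate 5 (25 nt, A=6 T=6 G=3 C=10): GC 13/25 = 52.0% ✓; length 25, outside 19–23 ✗ — fails.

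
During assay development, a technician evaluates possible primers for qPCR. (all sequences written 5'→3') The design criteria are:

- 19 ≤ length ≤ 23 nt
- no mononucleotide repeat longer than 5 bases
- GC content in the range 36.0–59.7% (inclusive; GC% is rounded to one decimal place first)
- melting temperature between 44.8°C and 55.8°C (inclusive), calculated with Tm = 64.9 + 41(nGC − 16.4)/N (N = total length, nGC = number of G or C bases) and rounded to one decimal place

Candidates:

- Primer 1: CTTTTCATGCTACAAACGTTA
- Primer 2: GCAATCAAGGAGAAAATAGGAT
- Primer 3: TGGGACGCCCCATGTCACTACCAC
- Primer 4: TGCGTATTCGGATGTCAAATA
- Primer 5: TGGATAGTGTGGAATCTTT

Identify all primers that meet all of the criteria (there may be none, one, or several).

Primer 2 and Primer 4.

Primer 1 (21 nt, A=6 T=8 G=2 C=5): length 21 ✓; longest run = 4 ✓; GC 7/21 = 33.3%, outside 36.0–59.7% ✗; Tm = 64.9 + 41·(7 − 16.4)/21 = 46.5°C ✓ — fails.
Primer 2 (22 nt, A=11 T=3 G=6 C=2): length 22 ✓; longest run = 4 ✓; GC 8/22 = 36.4% ✓; Tm = 64.9 + 41·(8 − 16.4)/22 = 49.2°C ✓ — passes.
Primer 3 (24 nt, A=5 T=4 G=5 C=10): length 24, outside 19–23 ✗; longest run = 4 ✓; GC 15/24 = 62.5%, outside 36.0–59.7% ✗; Tm = 64.9 + 41·(15 − 16.4)/24 = 62.5°C, outside 44.8–55.8°C ✗ — fails.
Primer 4 (21 nt, A=6 T=7 G=5 C=3): length 21 ✓; longest run = 3 ✓; GC 8/21 = 38.1% ✓; Tm = 64.9 + 41·(8 − 16.4)/21 = 48.5°C ✓ — passes.
Primer 5 (19 nt, A=4 T=8 G=6 C=1): length 19 ✓; longest run = 3 ✓; GC 7/19 = 36.8% ✓; Tm = 64.9 + 41·(7 − 16.4)/19 = 44.6°C, outside 44.8–55.8°C ✗ — fails.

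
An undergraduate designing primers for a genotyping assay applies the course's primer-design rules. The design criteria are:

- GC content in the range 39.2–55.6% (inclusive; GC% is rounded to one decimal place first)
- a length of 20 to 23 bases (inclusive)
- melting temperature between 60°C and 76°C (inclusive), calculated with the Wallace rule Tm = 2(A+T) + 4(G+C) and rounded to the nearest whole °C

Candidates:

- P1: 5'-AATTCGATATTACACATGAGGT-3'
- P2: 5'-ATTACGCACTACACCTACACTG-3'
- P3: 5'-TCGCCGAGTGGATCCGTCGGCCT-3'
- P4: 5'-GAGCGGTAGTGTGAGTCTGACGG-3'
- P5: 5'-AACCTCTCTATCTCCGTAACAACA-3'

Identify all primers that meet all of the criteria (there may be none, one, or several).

P2 only.

P1 (22 nt, A=8 T=7 G=4 C=3): GC 7/22 = 31.8%, outside 39.2–55.6% ✗; length 22 ✓; Tm = 2·15 + 4·7 = 58°C, outside 60–76°C ✗ — fails.
P2 (22 nt, A=7 T=5 G=2 C=8): GC 10/22 = 45.5% ✓; length 22 ✓; Tm = 2·12 + 4·10 = 64°C ✓ — passes.
P3 (23 nt, A=2 T=5 G=8 C=8): GC 16/23 = 69.6%, outside 39.2–55.6% ✗; length 23 ✓; Tm = 2·7 + 4·16 = 78°C, outside 60–76°C ✗ — fails.
P4 (23 nt, A=4 T=5 G=11 C=3): GC 14/23 = 60.9%, outside 39.2–55.6% ✗; length 23 ✓; Tm = 2·9 + 4·14 = 74°C ✓ — fails.
P5 (24 nt, A=8 T=6 G=1 C=9): GC 10/24 = 41.7% ✓; length 24, outside 20–23 ✗; Tm = 2·14 + 4·10 = 68°C ✓ — fails.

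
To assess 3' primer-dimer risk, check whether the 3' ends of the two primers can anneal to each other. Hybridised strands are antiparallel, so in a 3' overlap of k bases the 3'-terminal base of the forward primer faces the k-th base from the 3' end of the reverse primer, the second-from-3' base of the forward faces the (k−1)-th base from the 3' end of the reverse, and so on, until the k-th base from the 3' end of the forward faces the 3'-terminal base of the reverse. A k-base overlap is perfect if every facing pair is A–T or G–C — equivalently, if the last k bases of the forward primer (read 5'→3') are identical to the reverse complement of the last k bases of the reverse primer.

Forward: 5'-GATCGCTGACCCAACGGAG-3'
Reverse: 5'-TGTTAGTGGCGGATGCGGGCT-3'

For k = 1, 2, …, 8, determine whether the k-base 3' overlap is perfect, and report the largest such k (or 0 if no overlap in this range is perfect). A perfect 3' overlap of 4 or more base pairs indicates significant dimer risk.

Longest perfect overlap: 2 complementary base pairs; below the dimer-risk threshold (threshold 4).

Last 8 bases (5'→3') — forward …CAACGGAG, reverse …TGCGGGCT.
Reverse complement of the reverse primer's last 8 bases: AGCCCGCA; its first k bases are the reverse complement of the reverse primer's last k bases, so a perfect k-base overlap needs the forward primer's last k bases to equal them.
Comparing (forward last k vs required): k=1: G vs A ✗; k=2: AG vs AG ✓; k=3: GAG vs AGC ✗; k=4: GGAG vs AGCC ✗; k=5: CGGAG vs AGCCC ✗; k=6: ACGGAG vs AGCCCG ✗; k=7: AACGGAG vs AGCCCGC ✗; k=8: CAACGGAG vs AGCCCGCA ✗.
Only k = 2 is perfect, so the longest perfect 3' overlap is 2.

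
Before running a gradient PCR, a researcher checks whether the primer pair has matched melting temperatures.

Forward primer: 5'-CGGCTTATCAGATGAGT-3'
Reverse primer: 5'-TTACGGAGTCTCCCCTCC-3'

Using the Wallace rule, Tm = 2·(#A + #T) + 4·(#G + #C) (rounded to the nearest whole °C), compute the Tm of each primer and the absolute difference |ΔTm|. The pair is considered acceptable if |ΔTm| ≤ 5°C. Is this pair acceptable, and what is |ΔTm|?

Forward: A=4 T=5 G=5 C=3 → Tm = 2·9 + 4·8 = 50°C.
Reverse: A=2 T=5 G=3 C=8 → Tm = 2·7 + 4·11 = 58°C.
|ΔTm| = |50 − 58| = 8°C, > 5°C.

|ΔTm| = 8°C; the pair is not acceptable.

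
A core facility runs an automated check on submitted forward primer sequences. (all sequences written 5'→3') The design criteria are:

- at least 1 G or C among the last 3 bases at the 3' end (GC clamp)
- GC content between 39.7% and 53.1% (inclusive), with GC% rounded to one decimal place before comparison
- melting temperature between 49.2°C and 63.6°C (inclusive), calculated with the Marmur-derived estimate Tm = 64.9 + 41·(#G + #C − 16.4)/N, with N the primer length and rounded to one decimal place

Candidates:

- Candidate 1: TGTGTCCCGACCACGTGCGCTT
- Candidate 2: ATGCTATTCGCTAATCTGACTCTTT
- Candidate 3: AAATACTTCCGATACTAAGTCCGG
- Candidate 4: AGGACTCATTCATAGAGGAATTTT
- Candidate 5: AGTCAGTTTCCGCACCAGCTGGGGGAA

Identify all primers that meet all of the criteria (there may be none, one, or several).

Candidate 1 (22 nt, A=2 T=6 G=6 C=8): 3' end CTT has 1 G/C ✓; GC 14/22 = 63.6%, outside 39.7–53.1% ✗; Tm = 64.9 + 41·(14 − 16.4)/22 = 60.4°C ✓ — fails.
Candidate 2 (25 nt, A=5 T=11 G=3 C=6): 3' end TTT has 0 G/C, need ≥1 ✗; GC 9/25 = 36.0%, outside 39.7–53.1% ✗; Tm = 64.9 + 41·(9 − 16.4)/25 = 52.8°C ✓ — fails.
Candidate 3 (24 nt, A=8 T=6 G=4 C=6): 3' end CGG has 3 G/C ✓; GC 10/24 = 41.7% ✓; Tm = 64.9 + 41·(10 − 16.4)/24 = 54.0°C ✓ — passes.
Candidate 4 (24 nt, A=8 T=8 G=5 C=3): 3' end TTT has 0 G/C, need ≥1 ✗; GC 8/24 = 33.3%, outside 39.7–53.1% ✗; Tm = 64.9 + 41·(8 − 16.4)/24 = 50.6°C ✓ — fails.
Candidate 5 (27 nt, A=6 T=5 G=9 C=7): 3' end GAA has 1 G/C ✓; GC 16/27 = 59.3%, outside 39.7–53.1% ✗; Tm = 64.9 + 41·(16 − 16.4)/27 = 64.3°C, outside 49.2–63.6°C ✗ — fails.

Candidate 3 only.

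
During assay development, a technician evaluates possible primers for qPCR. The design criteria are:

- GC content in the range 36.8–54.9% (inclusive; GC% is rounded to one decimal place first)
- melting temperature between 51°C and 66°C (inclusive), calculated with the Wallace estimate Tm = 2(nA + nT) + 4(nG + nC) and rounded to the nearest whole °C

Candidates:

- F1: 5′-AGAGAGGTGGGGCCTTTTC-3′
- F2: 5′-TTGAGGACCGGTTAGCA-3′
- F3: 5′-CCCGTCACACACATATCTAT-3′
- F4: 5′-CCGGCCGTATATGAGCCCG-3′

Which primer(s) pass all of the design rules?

F2 and F3.

F1 (19 nt, A=3 T=5 G=8 C=3): GC 11/19 = 57.9%, outside 36.8–54.9% ✗; Tm = 2·8 + 4·11 = 60°C ✓ — fails.
F2 (17 nt, A=4 T=4 G=6 C=3): GC 9/17 = 52.9% ✓; Tm = 2·8 + 4·9 = 52°C ✓ — passes.
F3 (20 nt, A=6 T=5 G=1 C=8): GC 9/20 = 45.0% ✓; Tm = 2·11 + 4·9 = 58°C ✓ — passes.
F4 (19 nt, A=3 T=3 G=6 C=7): GC 13/19 = 68.4%, outside 36.8–54.9% ✗; Tm = 2·6 + 4·13 = 64°C ✓ — fails.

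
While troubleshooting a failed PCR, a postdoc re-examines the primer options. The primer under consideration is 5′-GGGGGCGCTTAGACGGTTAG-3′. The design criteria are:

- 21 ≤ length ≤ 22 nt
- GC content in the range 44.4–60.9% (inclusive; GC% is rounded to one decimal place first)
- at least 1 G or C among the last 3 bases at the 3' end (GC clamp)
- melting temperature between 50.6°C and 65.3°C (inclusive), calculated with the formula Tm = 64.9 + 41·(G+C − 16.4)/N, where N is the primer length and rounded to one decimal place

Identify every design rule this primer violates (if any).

Base counts: A=3, T=4, G=10, C=3 (length 20).
length: length 20, outside 21–22 ✗
GC content: GC 13/20 = 65.0%, outside 44.4–60.9% ✗
GC clamp: 3' end TAG has 1 G/C ✓
Tm: Tm = 64.9 + 41·(13 − 16.4)/20 = 57.9°C ✓

Fails: length, GC content.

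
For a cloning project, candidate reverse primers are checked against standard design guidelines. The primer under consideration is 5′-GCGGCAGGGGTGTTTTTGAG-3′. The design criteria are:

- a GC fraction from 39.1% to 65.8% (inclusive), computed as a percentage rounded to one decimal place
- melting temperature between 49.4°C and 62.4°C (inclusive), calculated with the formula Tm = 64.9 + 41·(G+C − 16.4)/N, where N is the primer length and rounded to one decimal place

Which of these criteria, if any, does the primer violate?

Base counts: A=2, T=6, G=10, C=2 (length 20).
GC content: GC 12/20 = 60.0% ✓
Tm: Tm = 64.9 + 41·(12 − 16.4)/20 = 55.9°C ✓

Meets all criteria.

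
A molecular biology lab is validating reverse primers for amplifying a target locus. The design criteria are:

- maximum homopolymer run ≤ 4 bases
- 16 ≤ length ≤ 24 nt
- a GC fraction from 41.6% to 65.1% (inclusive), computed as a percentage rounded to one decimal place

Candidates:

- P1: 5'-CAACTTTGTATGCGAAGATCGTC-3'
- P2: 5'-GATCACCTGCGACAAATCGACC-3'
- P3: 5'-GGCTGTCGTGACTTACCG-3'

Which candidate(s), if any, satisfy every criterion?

P1, P2 and P3.

P1 (23 nt, A=6 T=7 G=5 C=5): longest run = 3 ✓; length 23 ✓; GC 10/23 = 43.5% ✓ — passes.
P2 (22 nt, A=7 T=3 G=4 C=8): longest run = 3 ✓; length 22 ✓; GC 12/22 = 54.5% ✓ — passes.
P3 (18 nt, A=2 T=5 G=6 C=5): longest run = 2 ✓; length 18 ✓; GC 11/18 = 61.1% ✓ — passes.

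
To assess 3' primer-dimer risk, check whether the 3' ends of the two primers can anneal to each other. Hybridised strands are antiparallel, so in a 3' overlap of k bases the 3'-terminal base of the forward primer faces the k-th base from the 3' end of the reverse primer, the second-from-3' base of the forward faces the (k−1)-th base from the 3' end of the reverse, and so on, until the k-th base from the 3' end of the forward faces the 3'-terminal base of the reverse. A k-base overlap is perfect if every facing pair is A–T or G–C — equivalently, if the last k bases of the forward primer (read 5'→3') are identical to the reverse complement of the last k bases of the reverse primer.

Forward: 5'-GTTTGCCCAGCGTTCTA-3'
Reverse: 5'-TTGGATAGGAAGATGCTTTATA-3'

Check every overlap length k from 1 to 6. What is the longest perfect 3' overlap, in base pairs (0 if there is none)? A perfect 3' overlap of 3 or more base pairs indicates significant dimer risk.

Longest perfect overlap: 2 complementary base pairs; below the dimer-risk threshold (threshold 3).

Last 6 bases (5'→3') — forward …GTTCTA, reverse …TTTATA.
Reverse complement of the reverse primer's last 6 bases: TATAAA; its first k bases are the reverse complement of the reverse primer's last k bases, so a perfect k-base overlap needs the forward primer's last k bases to equal them.
Comparing (forward last k vs required): k=1: A vs T ✗; k=2: TA vs TA ✓; k=3: CTA vs TAT ✗; k=4: TCTA vs TATA ✗; k=5: TTCTA vs TATAA ✗; k=6: GTTCTA vs TATAAA ✗.
Only k = 2 is perfect, so the longest perfect 3' overlap is 2.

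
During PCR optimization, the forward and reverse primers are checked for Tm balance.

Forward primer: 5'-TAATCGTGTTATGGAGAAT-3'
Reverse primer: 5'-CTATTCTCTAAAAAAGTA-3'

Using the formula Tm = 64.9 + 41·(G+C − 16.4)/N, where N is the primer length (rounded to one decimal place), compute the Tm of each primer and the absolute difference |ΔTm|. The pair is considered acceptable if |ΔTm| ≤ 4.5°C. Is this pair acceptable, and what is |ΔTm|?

|ΔTm| = 5.8°C; the pair is not acceptable.

Forward: G+C = 6, N = 19 → Tm = 64.9 + 41·(6 − 16.4)/19 = 42.5°C.
Reverse: G+C = 4, N = 18 → Tm = 64.9 + 41·(4 − 16.4)/18 = 36.7°C.
|ΔTm| = |42.5 − 36.7| = 5.8°C, > 4.5°C.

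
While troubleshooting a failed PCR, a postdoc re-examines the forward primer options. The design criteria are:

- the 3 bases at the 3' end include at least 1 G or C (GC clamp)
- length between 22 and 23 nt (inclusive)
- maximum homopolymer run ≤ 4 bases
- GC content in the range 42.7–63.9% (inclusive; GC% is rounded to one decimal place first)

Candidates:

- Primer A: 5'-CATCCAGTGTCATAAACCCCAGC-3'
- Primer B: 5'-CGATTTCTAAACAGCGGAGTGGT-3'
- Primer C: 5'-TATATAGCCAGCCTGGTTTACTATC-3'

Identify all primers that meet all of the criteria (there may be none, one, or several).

Primer A and Primer B.

Primer A (23 nt, A=7 T=4 G=3 C=9): 3' end AGC has 2 G/C ✓; length 23 ✓; longest run = 4 ✓; GC 12/23 = 52.2% ✓ — passes.
Primer B (23 nt, A=6 T=6 G=7 C=4): 3' end GGT has 2 G/C ✓; length 23 ✓; longest run = 3 ✓; GC 11/23 = 47.8% ✓ — passes.
Primer C (25 nt, A=6 T=9 G=4 C=6): 3' end ATC has 1 G/C ✓; length 25, outside 22–23 ✗; longest run = 3 ✓; GC 10/25 = 40.0%, outside 42.7–63.9% ✗ — fails.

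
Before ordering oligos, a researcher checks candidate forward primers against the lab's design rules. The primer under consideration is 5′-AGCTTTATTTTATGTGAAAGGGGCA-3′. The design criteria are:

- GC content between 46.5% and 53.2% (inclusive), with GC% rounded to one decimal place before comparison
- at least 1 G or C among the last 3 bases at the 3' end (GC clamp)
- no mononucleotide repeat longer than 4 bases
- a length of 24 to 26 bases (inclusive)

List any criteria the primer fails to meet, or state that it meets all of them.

Base counts: A=7, T=9, G=7, C=2 (length 25).
GC content: GC 9/25 = 36.0%, outside 46.5–53.2% ✗
GC clamp: 3' end GCA has 2 G/C ✓
homopolymer run: longest run = 4 ✓
length: length 25 ✓

Fails: GC content.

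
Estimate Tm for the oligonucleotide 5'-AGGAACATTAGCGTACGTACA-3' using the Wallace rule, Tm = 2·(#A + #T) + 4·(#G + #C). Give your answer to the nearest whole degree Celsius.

60°C

Base counts: A=8, T=4, G=5, C=4 (length 21).
Tm = 2·(8+4) + 4·(5+4) = 2·12 + 4·9 = 24 + 36 = 60°C.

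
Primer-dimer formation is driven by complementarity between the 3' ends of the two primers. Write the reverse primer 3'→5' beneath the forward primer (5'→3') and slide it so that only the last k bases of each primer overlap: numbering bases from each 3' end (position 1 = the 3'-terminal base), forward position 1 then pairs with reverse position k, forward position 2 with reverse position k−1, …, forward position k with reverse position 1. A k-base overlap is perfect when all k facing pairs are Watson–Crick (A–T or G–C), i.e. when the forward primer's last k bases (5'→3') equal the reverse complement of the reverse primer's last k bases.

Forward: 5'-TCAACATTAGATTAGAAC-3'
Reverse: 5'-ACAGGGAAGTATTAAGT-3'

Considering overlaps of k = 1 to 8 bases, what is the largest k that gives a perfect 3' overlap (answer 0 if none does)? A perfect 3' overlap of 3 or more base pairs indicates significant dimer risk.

Longest perfect overlap: 2 complementary base pairs; below the dimer-risk threshold (threshold 3).

Last 8 bases (5'→3') — forward …ATTAGAAC, reverse …TATTAAGT.
Reverse complement of the reverse primer's last 8 bases: ACTTAATA; its first k bases are the reverse complement of the reverse primer's last k bases, so a perfect k-base overlap needs the forward primer's last k bases to equal them.
Comparing (forward last k vs required): k=1: C vs A ✗; k=2: AC vs AC ✓; k=3: AAC vs ACT ✗; k=4: GAAC vs ACTT ✗; k=5: AGAAC vs ACTTA ✗; k=6: TAGAAC vs ACTTAA ✗; k=7: TTAGAAC vs ACTTAAT ✗; k=8: ATTAGAAC vs ACTTAATA ✗.
Only k = 2 is perfect, so the longest perfect 3' overlap is 2.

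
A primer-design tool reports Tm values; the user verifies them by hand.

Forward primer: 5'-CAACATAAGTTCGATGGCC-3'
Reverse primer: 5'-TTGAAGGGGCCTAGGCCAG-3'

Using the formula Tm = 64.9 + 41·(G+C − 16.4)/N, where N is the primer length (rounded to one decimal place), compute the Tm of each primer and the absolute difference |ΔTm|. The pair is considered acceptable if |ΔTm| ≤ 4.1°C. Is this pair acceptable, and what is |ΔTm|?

|ΔTm| = 6.5°C; the pair is not acceptable.

Forward: G+C = 9, N = 19 → Tm = 64.9 + 41·(9 − 16.4)/19 = 48.9°C.
Reverse: G+C = 12, N = 19 → Tm = 64.9 + 41·(12 − 16.4)/19 = 55.4°C.
|ΔTm| = |48.9 − 55.4| = 6.5°C, > 4.1°C.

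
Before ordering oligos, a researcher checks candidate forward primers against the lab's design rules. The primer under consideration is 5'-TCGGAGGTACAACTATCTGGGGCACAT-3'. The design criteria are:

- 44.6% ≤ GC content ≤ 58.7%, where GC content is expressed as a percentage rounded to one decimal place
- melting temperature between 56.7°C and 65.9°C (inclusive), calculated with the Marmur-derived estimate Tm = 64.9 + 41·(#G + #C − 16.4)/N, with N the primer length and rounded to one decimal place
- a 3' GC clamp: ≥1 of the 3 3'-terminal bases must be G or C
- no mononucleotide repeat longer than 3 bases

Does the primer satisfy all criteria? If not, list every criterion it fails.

Base counts: A=7, T=6, G=8, C=6 (length 27).
GC content: GC 14/27 = 51.9% ✓
Tm: Tm = 64.9 + 41·(14 − 16.4)/27 = 61.3°C ✓
GC clamp: 3' end CAT has 1 G/C ✓
homopolymer run: longest run = 4, exceeds 3 ✗

Fails: homopolymer run.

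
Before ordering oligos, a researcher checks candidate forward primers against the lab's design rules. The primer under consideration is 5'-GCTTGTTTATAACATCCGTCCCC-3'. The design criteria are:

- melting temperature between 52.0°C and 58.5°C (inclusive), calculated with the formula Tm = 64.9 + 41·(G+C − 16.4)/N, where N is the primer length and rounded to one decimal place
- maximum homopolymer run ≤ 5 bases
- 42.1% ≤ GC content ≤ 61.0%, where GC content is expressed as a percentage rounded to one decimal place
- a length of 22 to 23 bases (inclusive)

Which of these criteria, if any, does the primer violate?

Meets all criteria.

Base counts: A=4, T=8, G=3, C=8 (length 23).
Tm: Tm = 64.9 + 41·(11 − 16.4)/23 = 55.3°C ✓
homopolymer run: longest run = 4 ✓
GC content: GC 11/23 = 47.8% ✓
length: length 23 ✓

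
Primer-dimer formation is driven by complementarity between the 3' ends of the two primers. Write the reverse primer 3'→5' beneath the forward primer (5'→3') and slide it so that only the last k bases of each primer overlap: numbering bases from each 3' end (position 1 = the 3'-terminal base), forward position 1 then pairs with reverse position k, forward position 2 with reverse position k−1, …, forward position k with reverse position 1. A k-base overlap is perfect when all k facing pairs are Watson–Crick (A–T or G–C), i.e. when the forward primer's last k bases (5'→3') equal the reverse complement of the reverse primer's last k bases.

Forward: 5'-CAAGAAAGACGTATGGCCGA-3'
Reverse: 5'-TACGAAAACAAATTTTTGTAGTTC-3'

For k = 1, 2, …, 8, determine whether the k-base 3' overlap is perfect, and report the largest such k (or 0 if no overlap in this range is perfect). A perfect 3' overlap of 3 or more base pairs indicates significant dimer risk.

Longest perfect overlap: 2 complementary base pairs; below the dimer-risk threshold (threshold 3).

Last 8 bases (5'→3') — forward …ATGGCCGA, reverse …TGTAGTTC.
Reverse complement of the reverse primer's last 8 bases: GAACTACA; its first k bases are the reverse complement of the reverse primer's last k bases, so a perfect k-base overlap needs the forward primer's last k bases to equal them.
Comparing (forward last k vs required): k=1: A vs G ✗; k=2: GA vs GA ✓; k=3: CGA vs GAA ✗; k=4: CCGA vs GAAC ✗; k=5: GCCGA vs GAACT ✗; k=6: GGCCGA vs GAACTA ✗; k=7: TGGCCGA vs GAACTAC ✗; k=8: ATGGCCGA vs GAACTACA ✗.
Only k = 2 is perfect, so the longest perfect 3' overlap is 2.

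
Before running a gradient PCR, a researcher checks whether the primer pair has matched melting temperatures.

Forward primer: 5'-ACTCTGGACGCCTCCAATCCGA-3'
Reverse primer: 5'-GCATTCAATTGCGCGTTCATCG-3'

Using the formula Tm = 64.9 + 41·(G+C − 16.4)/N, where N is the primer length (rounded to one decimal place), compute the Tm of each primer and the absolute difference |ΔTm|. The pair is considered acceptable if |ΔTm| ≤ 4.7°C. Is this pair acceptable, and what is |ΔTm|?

Forward: G+C = 13, N = 22 → Tm = 64.9 + 41·(13 − 16.4)/22 = 58.6°C.
Reverse: G+C = 11, N = 22 → Tm = 64.9 + 41·(11 − 16.4)/22 = 54.8°C.
|ΔTm| = |58.6 − 54.8| = 3.8°C, ≤ 4.7°C.

|ΔTm| = 3.8°C; the pair is acceptable.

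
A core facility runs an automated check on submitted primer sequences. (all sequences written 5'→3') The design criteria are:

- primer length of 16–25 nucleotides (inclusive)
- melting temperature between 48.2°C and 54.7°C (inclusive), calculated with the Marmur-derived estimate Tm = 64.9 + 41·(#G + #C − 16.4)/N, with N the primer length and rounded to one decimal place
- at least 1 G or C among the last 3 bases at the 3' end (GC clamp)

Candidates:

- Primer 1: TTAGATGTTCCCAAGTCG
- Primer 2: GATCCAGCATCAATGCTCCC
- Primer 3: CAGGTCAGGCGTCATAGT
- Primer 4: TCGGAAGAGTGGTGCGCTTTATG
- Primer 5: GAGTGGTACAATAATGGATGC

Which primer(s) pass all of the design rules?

Primer 1 (18 nt, A=4 T=6 G=4 C=4): length 18 ✓; Tm = 64.9 + 41·(8 − 16.4)/18 = 45.8°C, outside 48.2–54.7°C ✗; 3' end TCG has 2 G/C ✓ — fails.
Primer 2 (20 nt, A=5 T=4 G=3 C=8): length 20 ✓; Tm = 64.9 + 41·(11 − 16.4)/20 = 53.8°C ✓; 3' end CCC has 3 G/C ✓ — passes.
Primer 3 (18 nt, A=4 T=4 G=6 C=4): length 18 ✓; Tm = 64.9 + 41·(10 − 16.4)/18 = 50.3°C ✓; 3' end AGT has 1 G/C ✓ — passes.
Primer 4 (23 nt, A=4 T=7 G=9 C=3): length 23 ✓; Tm = 64.9 + 41·(12 − 16.4)/23 = 57.1°C, outside 48.2–54.7°C ✗; 3' end ATG has 1 G/C ✓ — fails.
Primer 5 (21 nt, A=7 T=5 G=7 C=2): length 21 ✓; Tm = 64.9 + 41·(9 − 16.4)/21 = 50.5°C ✓; 3' end TGC has 2 G/C ✓ — passes.

Primer 2, Primer 3 and Primer 5.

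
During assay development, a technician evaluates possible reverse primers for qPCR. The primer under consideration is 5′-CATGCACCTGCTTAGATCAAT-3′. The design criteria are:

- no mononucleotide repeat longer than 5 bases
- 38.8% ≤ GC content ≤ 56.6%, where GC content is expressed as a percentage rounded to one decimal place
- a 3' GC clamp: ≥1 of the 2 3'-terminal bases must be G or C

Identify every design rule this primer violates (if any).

Base counts: A=6, T=6, G=3, C=6 (length 21).
homopolymer run: longest run = 2 ✓
GC content: GC 9/21 = 42.9% ✓
GC clamp: 3' end AT has 0 G/C, need ≥1 ✗

Fails: GC clamp.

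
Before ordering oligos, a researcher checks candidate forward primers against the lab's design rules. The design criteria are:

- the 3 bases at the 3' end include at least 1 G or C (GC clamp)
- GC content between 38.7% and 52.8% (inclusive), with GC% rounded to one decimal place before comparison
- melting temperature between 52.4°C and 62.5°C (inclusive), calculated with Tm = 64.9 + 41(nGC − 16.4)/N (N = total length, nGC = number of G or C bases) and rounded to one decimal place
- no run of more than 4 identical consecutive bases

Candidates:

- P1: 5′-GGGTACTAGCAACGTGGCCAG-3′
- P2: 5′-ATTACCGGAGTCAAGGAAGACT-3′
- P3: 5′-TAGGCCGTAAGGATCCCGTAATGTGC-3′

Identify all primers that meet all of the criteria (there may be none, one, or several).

P1 (21 nt, A=5 T=3 G=8 C=5): 3' end CAG has 2 G/C ✓; GC 13/21 = 61.9%, outside 38.7–52.8% ✗; Tm = 64.9 + 41·(13 − 16.4)/21 = 58.3°C ✓; longest run = 3 ✓ — fails.
P2 (22 nt, A=8 T=4 G=6 C=4): 3' end ACT has 1 G/C ✓; GC 10/22 = 45.5% ✓; Tm = 64.9 + 41·(10 − 16.4)/22 = 53.0°C ✓; longest run = 2 ✓ — passes.
P3 (26 nt, A=6 T=6 G=8 C=6): 3' end TGC has 2 G/C ✓; GC 14/26 = 53.8%, outside 38.7–52.8% ✗; Tm = 64.9 + 41·(14 − 16.4)/26 = 61.1°C ✓; longest run = 3 ✓ — fails.

P2 only.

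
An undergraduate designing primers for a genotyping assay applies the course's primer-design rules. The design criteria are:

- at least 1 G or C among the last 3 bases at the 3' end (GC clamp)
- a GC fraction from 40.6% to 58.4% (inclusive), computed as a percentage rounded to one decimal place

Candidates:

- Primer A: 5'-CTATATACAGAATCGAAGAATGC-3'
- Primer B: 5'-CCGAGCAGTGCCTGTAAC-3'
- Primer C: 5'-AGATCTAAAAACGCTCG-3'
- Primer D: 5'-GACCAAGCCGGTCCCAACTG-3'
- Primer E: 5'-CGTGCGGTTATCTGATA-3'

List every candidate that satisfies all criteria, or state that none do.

Primer A (23 nt, A=10 T=5 G=4 C=4): 3' end TGC has 2 G/C ✓; GC 8/23 = 34.8%, outside 40.6–58.4% ✗ — fails.
Primer B (18 nt, A=4 T=3 G=5 C=6): 3' end AAC has 1 G/C ✓; GC 11/18 = 61.1%, outside 40.6–58.4% ✗ — fails.
Primer C (17 nt, A=7 T=3 G=3 C=4): 3' end TCG has 2 G/C ✓; GC 7/17 = 41.2% ✓ — passes.
Primer D (20 nt, A=5 T=2 G=5 C=8): 3' end CTG has 2 G/C ✓; GC 13/20 = 65.0%, outside 40.6–58.4% ✗ — fails.
Primer E (17 nt, A=3 T=6 G=5 C=3): 3' end ATA has 0 G/C, need ≥1 ✗; GC 8/17 = 47.1% ✓ — fails.

Primer C only.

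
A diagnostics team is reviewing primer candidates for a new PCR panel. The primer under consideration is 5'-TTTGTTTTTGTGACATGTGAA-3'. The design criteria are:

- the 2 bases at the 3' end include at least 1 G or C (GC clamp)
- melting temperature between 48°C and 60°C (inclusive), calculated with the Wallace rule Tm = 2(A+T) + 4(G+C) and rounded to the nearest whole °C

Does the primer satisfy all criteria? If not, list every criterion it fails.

Fails: GC clamp.

Base counts: A=4, T=11, G=5, C=1 (length 21).
GC clamp: 3' end AA has 0 G/C, need ≥1 ✗
Tm: Tm = 2·15 + 4·6 = 54°C ✓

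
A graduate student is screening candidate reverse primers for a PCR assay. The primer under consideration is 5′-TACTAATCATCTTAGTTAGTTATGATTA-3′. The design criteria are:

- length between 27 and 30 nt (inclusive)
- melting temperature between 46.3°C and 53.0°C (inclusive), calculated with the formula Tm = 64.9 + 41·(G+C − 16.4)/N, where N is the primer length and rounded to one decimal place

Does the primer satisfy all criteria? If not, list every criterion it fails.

Meets all criteria.

Base counts: A=9, T=13, G=3, C=3 (length 28).
length: length 28 ✓
Tm: Tm = 64.9 + 41·(6 − 16.4)/28 = 49.7°C ✓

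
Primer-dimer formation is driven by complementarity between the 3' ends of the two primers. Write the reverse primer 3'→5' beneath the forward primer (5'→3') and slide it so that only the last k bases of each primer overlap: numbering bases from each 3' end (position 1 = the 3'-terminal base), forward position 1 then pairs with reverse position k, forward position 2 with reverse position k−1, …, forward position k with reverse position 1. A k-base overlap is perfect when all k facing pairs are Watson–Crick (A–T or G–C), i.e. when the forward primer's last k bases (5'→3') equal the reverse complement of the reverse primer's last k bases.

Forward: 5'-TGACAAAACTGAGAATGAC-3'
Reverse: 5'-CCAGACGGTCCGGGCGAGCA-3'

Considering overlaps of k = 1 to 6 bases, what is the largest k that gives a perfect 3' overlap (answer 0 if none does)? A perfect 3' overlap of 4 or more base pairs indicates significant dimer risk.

Last 6 bases (5'→3') — forward …AATGAC, reverse …CGAGCA.
Reverse complement of the reverse primer's last 6 bases: TGCTCG; its first k bases are the reverse complement of the reverse primer's last k bases, so a perfect k-base overlap needs the forward primer's last k bases to equal them.
Comparing (forward last k vs required): k=1: C vs T ✗; k=2: AC vs TG ✗; k=3: GAC vs TGC ✗; k=4: TGAC vs TGCT ✗; k=5: ATGAC vs TGCTC ✗; k=6: AATGAC vs TGCTCG ✗.
No overlap length from 1 to 6 is perfect, so the longest perfect 3' overlap is 0.

Longest perfect overlap: 0 complementary base pairs; below the dimer-risk threshold (threshold 4).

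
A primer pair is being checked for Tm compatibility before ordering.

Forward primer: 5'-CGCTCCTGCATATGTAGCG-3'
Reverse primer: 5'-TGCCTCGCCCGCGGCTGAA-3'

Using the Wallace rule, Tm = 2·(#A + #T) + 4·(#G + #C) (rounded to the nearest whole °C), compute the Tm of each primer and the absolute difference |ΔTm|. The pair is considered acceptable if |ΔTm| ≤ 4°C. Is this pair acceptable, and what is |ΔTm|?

Forward: A=3 T=5 G=5 C=6 → Tm = 2·8 + 4·11 = 60°C.
Reverse: A=2 T=3 G=6 C=8 → Tm = 2·5 + 4·14 = 66°C.
|ΔTm| = |60 − 66| = 6°C, > 4°C.

|ΔTm| = 6°C; the pair is not acceptable.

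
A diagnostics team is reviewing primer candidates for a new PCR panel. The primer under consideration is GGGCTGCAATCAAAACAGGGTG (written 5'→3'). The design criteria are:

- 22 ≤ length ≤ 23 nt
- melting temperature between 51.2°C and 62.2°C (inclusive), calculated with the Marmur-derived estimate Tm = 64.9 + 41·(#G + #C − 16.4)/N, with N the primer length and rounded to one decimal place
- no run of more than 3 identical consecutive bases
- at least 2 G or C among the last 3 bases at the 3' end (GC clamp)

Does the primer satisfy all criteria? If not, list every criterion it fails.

Base counts: A=7, T=3, G=8, C=4 (length 22).
length: length 22 ✓
Tm: Tm = 64.9 + 41·(12 − 16.4)/22 = 56.7°C ✓
homopolymer run: longest run = 4, exceeds 3 ✗
GC clamp: 3' end GTG has 2 G/C ✓

Fails: homopolymer run.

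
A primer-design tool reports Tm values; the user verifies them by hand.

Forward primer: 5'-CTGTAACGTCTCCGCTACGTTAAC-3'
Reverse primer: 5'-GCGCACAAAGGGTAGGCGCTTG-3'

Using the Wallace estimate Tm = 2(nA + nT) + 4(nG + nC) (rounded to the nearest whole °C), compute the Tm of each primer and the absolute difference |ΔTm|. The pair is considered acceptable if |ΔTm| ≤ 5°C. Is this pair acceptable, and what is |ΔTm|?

Forward: A=5 T=7 G=4 C=8 → Tm = 2·12 + 4·12 = 72°C.
Reverse: A=5 T=3 G=9 C=5 → Tm = 2·8 + 4·14 = 72°C.
|ΔTm| = |72 − 72| = 0°C, ≤ 5°C.

|ΔTm| = 0°C; the pair is acceptable.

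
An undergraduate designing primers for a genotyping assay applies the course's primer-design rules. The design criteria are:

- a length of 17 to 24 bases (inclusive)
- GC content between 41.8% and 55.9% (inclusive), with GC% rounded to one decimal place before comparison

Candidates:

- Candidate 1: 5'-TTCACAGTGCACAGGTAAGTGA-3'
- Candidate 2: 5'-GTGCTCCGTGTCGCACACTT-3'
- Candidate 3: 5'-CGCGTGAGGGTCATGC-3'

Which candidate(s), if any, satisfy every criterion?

Candidate 1 only.

Candidate 1 (22 nt, A=7 T=5 G=6 C=4): length 22 ✓; GC 10/22 = 45.5% ✓ — passes.
Candidate 2 (20 nt, A=2 T=6 G=5 C=7): length 20 ✓; GC 12/20 = 60.0%, outside 41.8–55.9% ✗ — fails.
Candidate 3 (16 nt, A=2 T=3 G=7 C=4): length 16, outside 17–24 ✗; GC 11/16 = 68.8%, outside 41.8–55.9% ✗ — fails.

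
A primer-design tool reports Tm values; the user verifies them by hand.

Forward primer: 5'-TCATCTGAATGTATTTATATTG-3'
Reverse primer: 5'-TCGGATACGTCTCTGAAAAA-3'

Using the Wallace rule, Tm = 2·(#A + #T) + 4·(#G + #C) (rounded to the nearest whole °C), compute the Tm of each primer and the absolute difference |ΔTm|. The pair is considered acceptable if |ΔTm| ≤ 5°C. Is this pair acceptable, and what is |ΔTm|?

Forward: A=6 T=11 G=3 C=2 → Tm = 2·17 + 4·5 = 54°C.
Reverse: A=7 T=5 G=4 C=4 → Tm = 2·12 + 4·8 = 56°C.
|ΔTm| = |54 − 56| = 2°C, ≤ 5°C.

|ΔTm| = 2°C; the pair is acceptable.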